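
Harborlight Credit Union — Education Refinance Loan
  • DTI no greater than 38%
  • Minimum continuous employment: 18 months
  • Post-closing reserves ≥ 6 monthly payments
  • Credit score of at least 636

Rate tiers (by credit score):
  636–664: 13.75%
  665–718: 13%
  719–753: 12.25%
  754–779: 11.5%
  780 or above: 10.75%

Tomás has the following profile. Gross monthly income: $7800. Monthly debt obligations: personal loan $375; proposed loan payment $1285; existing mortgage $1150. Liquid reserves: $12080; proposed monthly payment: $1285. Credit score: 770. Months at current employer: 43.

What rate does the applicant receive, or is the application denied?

Credit score 770 ≥ 636 (meets minimum)
Reserves = 12,080/1,285 = 9.4 months ≥ 6
Employment 43 ≥ 18 months
Total monthly debts = (375 + 1,285 + 1,150) = 2,810. DTI = 2,810/7,800 = 36% ≤ 38%
All requirements met. Score 770 falls in the 754–779 tier → 11.5%.

Approved at 11.5%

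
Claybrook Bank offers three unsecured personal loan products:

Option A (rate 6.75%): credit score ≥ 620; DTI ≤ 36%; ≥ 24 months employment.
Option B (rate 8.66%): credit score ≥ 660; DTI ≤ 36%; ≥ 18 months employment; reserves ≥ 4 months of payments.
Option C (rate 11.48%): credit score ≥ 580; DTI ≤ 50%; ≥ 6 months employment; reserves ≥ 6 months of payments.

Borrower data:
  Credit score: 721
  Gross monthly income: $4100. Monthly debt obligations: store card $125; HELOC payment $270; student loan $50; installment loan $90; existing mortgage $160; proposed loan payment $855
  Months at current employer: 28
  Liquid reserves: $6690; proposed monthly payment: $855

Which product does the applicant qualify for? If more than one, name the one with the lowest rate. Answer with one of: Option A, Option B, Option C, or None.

Total debts = (125 + 270 + 50 + 90 + 160 + 855) = 1,550; DTI = 1,550/4,100 = 37.8%.
Reserves = 6,690/855 = 7.8 months.
Option A: score 721 ≥ 620; DTI 37.8% > 36%; employment 28 ≥ 24 mo → does not qualify.
Option B: score 721 ≥ 660; DTI 37.8% > 36%; employment 28 ≥ 18 mo; reserves 7.8 ≥ 4 mo → does not qualify.
Option C: score 721 ≥ 580; DTI 37.8% ≤ 50%; employment 28 ≥ 6 mo; reserves 7.8 ≥ 6 mo → qualifies.

Option C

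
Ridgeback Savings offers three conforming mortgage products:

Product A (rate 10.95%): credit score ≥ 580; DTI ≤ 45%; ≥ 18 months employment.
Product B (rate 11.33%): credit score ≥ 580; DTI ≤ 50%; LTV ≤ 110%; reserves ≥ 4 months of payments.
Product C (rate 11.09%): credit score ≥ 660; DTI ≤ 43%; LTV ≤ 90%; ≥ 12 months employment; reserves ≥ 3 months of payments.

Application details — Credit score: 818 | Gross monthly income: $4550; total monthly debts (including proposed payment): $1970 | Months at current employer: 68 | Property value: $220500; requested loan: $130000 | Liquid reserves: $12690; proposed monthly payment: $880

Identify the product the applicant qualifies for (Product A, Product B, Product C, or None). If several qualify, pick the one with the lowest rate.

DTI = 1,970/4,550 = 43.3%.
LTV = 130,000/220,500 = 59%.
Reserves = 12,690/880 = 14.4 months.
Product A: score 818 ≥ 580; DTI 43.3% ≤ 45%; employment 68 ≥ 18 mo → qualifies.
Product B: score 818 ≥ 580; DTI 43.3% ≤ 50%; LTV 59% ≤ 110%; reserves 14.4 ≥ 4 mo → qualifies.
Product C: score 818 ≥ 660; DTI 43.3% > 43%; LTV 59% ≤ 90%; employment 68 ≥ 12 mo; reserves 14.4 ≥ 3 mo → does not qualify.
Qualifying: Product A, Product B. Lowest rate is 10.95% → Product A.

Product A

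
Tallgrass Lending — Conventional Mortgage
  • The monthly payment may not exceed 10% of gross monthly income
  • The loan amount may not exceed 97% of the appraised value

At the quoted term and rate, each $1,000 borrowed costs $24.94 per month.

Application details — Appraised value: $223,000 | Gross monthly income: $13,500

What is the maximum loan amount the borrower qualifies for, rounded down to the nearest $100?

Payment cap: 10% × $13,500 = $1,350/month.
At $24.94 per $1,000, that supports 1,350/24.94 × 1,000 ≈ $54,129 → $54,100.
LTV cap: 97% × $223,000 = $216,310 → $216,300.
Binding constraint: payment-to-income.

$54,100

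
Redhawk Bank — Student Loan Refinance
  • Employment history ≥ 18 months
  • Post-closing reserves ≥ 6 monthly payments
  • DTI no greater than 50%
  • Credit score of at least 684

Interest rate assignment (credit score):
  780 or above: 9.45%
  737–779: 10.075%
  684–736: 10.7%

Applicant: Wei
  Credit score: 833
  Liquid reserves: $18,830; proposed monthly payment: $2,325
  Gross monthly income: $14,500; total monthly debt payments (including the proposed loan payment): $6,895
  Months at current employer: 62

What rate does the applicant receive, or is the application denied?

Approved at 9.45%

Credit score 833 ≥ 684 (meets minimum)
Reserves: 18,830 ÷ 2,325 = 8.1 months (meets 6-month minimum)
Debt-to-income = 6,895/14,500 = 47.6% — meets 50% limit
Employment 62 ≥ 18 months
All requirements met. Score 833 falls in the 780 or above tier → 9.45%.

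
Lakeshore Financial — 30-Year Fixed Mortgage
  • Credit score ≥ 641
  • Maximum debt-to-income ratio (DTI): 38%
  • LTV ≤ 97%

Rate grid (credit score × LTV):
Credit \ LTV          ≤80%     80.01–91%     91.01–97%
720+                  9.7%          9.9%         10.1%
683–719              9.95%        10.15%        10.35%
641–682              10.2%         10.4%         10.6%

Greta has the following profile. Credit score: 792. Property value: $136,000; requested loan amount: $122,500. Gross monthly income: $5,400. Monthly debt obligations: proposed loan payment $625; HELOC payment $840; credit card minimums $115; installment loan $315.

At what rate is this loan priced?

9.9%

Credit score 792 ≥ 641; Total monthly debts = (625 + 840 + 115 + 315) = 1,895. DTI = 1,895/5,400 = 35.1% ≤ 38%
Loan-to-value = 122,500/136,000 = 90.1% — pass (97% max)
Credit 792 → row 720+; LTV 90.1% → column 80.01–91%. Grid cell → 9.9%.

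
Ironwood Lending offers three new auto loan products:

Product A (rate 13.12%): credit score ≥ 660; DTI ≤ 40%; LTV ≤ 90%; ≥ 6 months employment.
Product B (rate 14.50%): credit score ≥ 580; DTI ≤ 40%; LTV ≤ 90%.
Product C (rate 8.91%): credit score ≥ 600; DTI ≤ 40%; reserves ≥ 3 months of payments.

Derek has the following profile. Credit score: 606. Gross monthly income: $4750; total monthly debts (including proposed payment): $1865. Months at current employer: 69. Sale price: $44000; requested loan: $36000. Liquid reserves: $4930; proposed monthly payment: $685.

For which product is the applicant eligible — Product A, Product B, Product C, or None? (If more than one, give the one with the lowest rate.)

DTI = 1,865/4,750 = 39.3%.
LTV = 36,000/44,000 = 81.8%.
Reserves = 4,930/685 = 7.2 months.
Product A: score 606 < 660; DTI 39.3% ≤ 40%; LTV 81.8% ≤ 90%; employment 69 ≥ 6 mo → does not qualify.
Product B: score 606 ≥ 580; DTI 39.3% ≤ 40%; LTV 81.8% ≤ 90% → qualifies.
Product C: score 606 ≥ 600; DTI 39.3% ≤ 40%; reserves 7.2 ≥ 3 mo → qualifies.
Qualifying: Product B, Product C. Lowest rate is 8.91% → Product C.

Product C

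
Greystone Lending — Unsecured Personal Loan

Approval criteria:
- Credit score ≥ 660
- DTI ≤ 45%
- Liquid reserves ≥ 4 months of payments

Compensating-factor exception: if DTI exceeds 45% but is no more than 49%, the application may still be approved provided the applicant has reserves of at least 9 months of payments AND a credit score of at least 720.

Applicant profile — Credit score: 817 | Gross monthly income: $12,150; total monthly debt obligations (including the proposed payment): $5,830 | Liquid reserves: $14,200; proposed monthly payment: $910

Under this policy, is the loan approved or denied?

Approved

Credit score 817 ≥ 660 (meets base)
DTI: 5,830 ÷ 12,150 = 48%, over the 45% base limit.
Reserves: 14,200 ÷ 910 = 15.6 months (meets 4-month minimum)
DTI 48% is within the 45%–49% exception band; checking compensating factors.
Reserves 15.6 ≥ 9 months; credit score 817 ≥ 720.
Both override conditions satisfied; DTI exception granted.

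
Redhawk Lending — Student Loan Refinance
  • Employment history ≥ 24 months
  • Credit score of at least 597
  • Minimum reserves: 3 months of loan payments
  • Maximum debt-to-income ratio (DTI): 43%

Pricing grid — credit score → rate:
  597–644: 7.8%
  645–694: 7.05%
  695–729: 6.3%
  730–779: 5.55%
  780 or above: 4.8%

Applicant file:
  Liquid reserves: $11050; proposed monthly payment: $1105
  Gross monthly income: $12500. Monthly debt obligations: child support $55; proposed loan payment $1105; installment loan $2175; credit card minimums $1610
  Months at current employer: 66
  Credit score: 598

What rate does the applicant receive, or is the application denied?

Approved at 7.8%

Credit score 598 ≥ 597 (meets minimum)
Liquid reserves cover 11,050/1,105 = 10.0 months — ≥ 3 required
Total monthly debts = (55 + 1,105 + 2,175 + 1,610) = 4,945. Debt-to-income = 4,945/12,500 = 39.6% — meets 43% limit
Employment 66 ≥ 24 months
All requirements met. Score 598 falls in the 597–644 tier → 7.8%.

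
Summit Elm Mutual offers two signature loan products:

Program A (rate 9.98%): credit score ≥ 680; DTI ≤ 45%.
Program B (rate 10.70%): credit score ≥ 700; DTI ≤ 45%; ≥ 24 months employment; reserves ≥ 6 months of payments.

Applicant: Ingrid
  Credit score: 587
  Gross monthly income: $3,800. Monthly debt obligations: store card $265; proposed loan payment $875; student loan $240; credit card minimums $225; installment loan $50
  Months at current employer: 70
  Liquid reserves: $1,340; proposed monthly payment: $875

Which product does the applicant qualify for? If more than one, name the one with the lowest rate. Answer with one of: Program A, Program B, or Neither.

Total debts = (265 + 875 + 240 + 225 + 50) = 1,655; DTI = 1,655/3,800 = 43.6%.
Reserves = 1,340/875 = 1.5 months.
Program A: score 587 < 680; DTI 43.6% ≤ 45% → does not qualify.
Program B: score 587 < 700; DTI 43.6% ≤ 45%; employment 70 ≥ 24 mo; reserves 1.5 < 6 mo → does not qualify.

Neither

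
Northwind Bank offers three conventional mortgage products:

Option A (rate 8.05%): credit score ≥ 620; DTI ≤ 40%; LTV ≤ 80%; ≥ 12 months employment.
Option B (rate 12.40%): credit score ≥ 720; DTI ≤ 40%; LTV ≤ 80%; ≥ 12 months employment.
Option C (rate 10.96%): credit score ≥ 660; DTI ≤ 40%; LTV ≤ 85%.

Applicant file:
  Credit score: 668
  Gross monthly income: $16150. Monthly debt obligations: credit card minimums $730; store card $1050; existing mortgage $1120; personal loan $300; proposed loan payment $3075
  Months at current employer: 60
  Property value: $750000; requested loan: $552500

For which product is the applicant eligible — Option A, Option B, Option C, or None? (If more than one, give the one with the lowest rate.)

Option A

Total debts = (730 + 1,050 + 1,120 + 300 + 3,075) = 6,275; DTI = 6,275/16,150 = 38.9%.
LTV = 552,500/750,000 = 73.7%.
Option A: score 668 ≥ 620; DTI 38.9% ≤ 40%; LTV 73.7% ≤ 80%; employment 60 ≥ 12 mo → qualifies.
Option B: score 668 < 720; DTI 38.9% ≤ 40%; LTV 73.7% ≤ 80%; employment 60 ≥ 12 mo → does not qualify.
Option C: score 668 ≥ 660; DTI 38.9% ≤ 40%; LTV 73.7% ≤ 85% → qualifies.
Qualifying: Option A, Option C. Lowest rate is 8.05% → Option A.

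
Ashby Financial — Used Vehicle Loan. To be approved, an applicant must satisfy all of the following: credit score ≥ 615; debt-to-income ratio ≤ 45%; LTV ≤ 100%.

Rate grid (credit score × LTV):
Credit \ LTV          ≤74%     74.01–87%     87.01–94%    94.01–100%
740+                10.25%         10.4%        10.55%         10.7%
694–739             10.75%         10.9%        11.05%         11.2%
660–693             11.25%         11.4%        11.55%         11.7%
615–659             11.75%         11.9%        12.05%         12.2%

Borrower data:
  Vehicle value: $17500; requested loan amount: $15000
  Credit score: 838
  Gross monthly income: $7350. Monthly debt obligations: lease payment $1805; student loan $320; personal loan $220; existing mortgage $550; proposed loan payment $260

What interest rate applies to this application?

Credit score 838 ≥ 615; Total monthly debts = (1,805 + 320 + 220 + 550 + 260) = 3,155. DTI: 3,155 ÷ 7,350 = 42.9%, within the 45% cap
LTV: 15,000 ÷ 17,500 = 85.7%, within 100% cap
Row: 838 falls in 740+. Column: 85.7% falls in 74.01–87%. Rate = 10.4%.

10.4%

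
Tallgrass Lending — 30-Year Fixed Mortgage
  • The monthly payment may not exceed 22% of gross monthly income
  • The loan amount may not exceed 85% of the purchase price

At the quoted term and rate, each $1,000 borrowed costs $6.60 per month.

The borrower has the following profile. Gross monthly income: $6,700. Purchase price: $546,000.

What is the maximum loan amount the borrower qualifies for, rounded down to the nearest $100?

$223,300

Payment cap: 22% × $6,700 = $1,474/month.
At $6.60 per $1,000, that supports 1,474/6.60 × 1,000 ≈ $223,333 → $223,300.
LTV cap: 85% × $546,000 = $464,100 → $464,100.
Binding constraint: payment-to-income.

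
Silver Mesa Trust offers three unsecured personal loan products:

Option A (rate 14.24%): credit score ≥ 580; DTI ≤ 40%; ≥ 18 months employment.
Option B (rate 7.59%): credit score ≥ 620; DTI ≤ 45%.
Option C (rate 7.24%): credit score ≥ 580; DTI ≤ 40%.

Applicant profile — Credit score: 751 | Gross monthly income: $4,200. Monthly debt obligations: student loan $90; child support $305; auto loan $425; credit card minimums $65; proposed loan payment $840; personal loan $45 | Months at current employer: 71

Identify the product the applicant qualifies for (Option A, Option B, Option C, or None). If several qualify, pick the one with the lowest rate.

Total debts = (90 + 305 + 425 + 65 + 840 + 45) = 1,770; DTI = 1,770/4,200 = 42.1%.
Option A: score 751 ≥ 580; DTI 42.1% > 40%; employment 71 ≥ 18 mo → does not qualify.
Option B: score 751 ≥ 620; DTI 42.1% ≤ 45% → qualifies.
Option C: score 751 ≥ 580; DTI 42.1% > 40% → does not qualify.

Option B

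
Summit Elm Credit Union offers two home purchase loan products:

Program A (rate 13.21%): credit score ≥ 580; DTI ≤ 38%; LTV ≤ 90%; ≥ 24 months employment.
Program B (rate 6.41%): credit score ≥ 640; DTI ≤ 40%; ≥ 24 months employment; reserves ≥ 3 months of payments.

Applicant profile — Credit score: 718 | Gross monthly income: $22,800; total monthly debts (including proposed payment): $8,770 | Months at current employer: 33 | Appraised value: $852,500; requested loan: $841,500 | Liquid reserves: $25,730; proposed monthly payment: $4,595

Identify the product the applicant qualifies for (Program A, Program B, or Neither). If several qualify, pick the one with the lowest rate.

Program B

DTI = 8,770/22,800 = 38.5%.
LTV = 841,500/852,500 = 98.7%.
Reserves = 25,730/4,595 = 5.6 months.
Program A: score 718 ≥ 580; DTI 38.5% > 38%; LTV 98.7% > 90%; employment 33 ≥ 24 mo → does not qualify.
Program B: score 718 ≥ 640; DTI 38.5% ≤ 40%; employment 33 ≥ 24 mo; reserves 5.6 ≥ 3 mo → qualifies.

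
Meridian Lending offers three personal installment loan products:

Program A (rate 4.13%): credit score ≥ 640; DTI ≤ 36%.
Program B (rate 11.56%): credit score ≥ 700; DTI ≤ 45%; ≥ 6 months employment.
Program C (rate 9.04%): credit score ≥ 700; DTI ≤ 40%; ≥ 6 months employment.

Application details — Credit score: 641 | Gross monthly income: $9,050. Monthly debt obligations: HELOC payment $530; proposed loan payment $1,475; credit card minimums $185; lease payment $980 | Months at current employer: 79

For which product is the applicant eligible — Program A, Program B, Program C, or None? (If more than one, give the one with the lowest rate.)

Total debts = (530 + 1,475 + 185 + 980) = 3,170; DTI = 3,170/9,050 = 35%.
Program A: score 641 ≥ 640; DTI 35% ≤ 36% → qualifies.
Program B: score 641 < 700; DTI 35% ≤ 45%; employment 79 ≥ 6 mo → does not qualify.
Program C: score 641 < 700; DTI 35% ≤ 40%; employment 79 ≥ 6 mo → does not qualify.

Program A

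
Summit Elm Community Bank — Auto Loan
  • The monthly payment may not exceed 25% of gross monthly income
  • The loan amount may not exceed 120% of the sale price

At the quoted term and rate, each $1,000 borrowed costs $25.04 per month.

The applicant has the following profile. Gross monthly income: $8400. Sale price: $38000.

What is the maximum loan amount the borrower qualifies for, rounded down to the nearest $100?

$45,600

Payment cap: 25% × $8,400 = $2,100/month.
At $25.04 per $1,000, that supports 2,100/25.04 × 1,000 ≈ $83,865 → $83,800.
LTV cap: 120% × $38,000 = $45,600 → $45,600.
Binding constraint: loan-to-value.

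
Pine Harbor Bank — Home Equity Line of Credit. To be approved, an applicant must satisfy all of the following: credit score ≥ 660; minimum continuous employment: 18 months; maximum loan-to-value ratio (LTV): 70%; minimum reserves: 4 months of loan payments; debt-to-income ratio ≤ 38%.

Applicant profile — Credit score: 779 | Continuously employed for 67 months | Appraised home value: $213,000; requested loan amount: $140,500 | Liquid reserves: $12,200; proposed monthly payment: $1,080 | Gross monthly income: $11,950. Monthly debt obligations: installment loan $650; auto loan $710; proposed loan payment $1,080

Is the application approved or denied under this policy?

Approved

Credit score 779 ≥ 660 (meets)
Employment 67 ≥ 18 months
LTV: 140,500 ÷ 213,000 = 66%, within 70% cap
Reserves: 12,200 ÷ 1,080 = 11.3 months (meets 4-month minimum)
Total monthly debts = (650 + 710 + 1,080) = 2,440. DTI = 2,440/11,950 = 20.4% ≤ 38%
All criteria satisfied.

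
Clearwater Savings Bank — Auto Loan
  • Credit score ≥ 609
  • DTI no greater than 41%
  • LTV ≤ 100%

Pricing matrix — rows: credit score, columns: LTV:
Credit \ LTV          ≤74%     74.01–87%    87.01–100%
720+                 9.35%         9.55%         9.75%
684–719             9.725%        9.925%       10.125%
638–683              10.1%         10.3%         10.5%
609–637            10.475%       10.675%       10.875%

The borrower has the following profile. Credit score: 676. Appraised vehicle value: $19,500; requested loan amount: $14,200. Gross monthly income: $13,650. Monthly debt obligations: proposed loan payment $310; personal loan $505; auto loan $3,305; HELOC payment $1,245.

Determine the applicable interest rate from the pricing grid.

Credit score 676 ≥ 609; Total monthly debts = (310 + 505 + 3,305 + 1,245) = 5,365. DTI = 5,365/13,650 = 39.3% ≤ 41%
LTV: 14,200 ÷ 19,500 = 72.8%, within 100% cap
Credit 676 → row 638–683; LTV 72.8% → column ≤74%. Grid cell → 10.1%.

10.1%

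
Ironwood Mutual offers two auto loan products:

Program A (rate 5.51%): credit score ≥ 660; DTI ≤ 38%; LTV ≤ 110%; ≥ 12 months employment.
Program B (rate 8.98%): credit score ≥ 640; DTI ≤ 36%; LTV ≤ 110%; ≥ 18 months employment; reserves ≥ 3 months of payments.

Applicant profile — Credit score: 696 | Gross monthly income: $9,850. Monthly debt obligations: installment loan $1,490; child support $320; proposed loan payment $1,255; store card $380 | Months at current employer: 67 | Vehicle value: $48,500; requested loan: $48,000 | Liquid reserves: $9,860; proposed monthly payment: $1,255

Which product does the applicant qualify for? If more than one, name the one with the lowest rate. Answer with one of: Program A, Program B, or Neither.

Program A

Total debts = (1,490 + 320 + 1,255 + 380) = 3,445; DTI = 3,445/9,850 = 35%.
LTV = 48,000/48,500 = 99%.
Reserves = 9,860/1,255 = 7.9 months.
Program A: score 696 ≥ 660; DTI 35% ≤ 38%; LTV 99% ≤ 110%; employment 67 ≥ 12 mo → qualifies.
Program B: score 696 ≥ 640; DTI 35% ≤ 36%; LTV 99% ≤ 110%; employment 67 ≥ 18 mo; reserves 7.9 ≥ 3 mo → qualifies.
Qualifying: Program A, Program B. Lowest rate is 5.51% → Program A.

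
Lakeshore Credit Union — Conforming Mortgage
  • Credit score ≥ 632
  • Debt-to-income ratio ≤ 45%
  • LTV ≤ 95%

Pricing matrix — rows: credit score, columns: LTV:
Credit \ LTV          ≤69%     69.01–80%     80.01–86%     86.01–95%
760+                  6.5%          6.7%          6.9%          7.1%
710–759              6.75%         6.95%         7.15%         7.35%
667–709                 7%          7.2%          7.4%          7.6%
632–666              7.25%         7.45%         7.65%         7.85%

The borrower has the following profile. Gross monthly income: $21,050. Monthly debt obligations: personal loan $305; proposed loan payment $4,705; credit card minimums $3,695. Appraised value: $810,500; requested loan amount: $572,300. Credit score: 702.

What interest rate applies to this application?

7.2%

Credit score 702 ≥ 632; Total monthly debts = (305 + 4,705 + 3,695) = 8,705. Debt-to-income = 8,705/21,050 = 41.4% — meets 45% limit
LTV = 572,300/810,500 = 70.6% ≤ 95%
Score 702 is in the 667–709 band; LTV 70.6% is in the 69.01–80% band → 7.2%.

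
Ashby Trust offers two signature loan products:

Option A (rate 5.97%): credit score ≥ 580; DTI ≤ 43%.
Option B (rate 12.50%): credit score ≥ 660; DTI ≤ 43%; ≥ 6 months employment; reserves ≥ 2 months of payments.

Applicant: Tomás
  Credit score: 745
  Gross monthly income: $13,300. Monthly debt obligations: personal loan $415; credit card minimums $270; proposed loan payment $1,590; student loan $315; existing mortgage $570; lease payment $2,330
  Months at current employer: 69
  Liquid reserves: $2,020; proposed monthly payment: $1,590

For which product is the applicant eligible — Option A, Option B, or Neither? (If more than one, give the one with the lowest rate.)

Option A

Total debts = (415 + 270 + 1,590 + 315 + 570 + 2,330) = 5,490; DTI = 5,490/13,300 = 41.3%.
Reserves = 2,020/1,590 = 1.3 months.
Option A: score 745 ≥ 580; DTI 41.3% ≤ 43% → qualifies.
Option B: score 745 ≥ 660; DTI 41.3% ≤ 43%; employment 69 ≥ 6 mo; reserves 1.3 < 2 mo → does not qualify.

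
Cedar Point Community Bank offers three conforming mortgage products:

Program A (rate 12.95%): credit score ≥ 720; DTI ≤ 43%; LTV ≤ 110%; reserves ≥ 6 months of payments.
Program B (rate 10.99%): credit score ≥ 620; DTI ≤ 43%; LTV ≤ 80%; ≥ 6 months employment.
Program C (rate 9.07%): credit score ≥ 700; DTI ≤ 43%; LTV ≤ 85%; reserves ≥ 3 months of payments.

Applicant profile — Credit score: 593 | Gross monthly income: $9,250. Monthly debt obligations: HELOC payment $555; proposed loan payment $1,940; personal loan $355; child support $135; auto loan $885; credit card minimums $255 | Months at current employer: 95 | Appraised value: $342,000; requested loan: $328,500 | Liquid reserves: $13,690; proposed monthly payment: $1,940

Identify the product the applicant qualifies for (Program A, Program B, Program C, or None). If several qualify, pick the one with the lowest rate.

None

Total debts = (555 + 1,940 + 355 + 135 + 885 + 255) = 4,125; DTI = 4,125/9,250 = 44.6%.
LTV = 328,500/342,000 = 96.1%.
Reserves = 13,690/1,940 = 7.1 months.
Program A: score 593 < 720; DTI 44.6% > 43%; LTV 96.1% ≤ 110%; reserves 7.1 ≥ 6 mo → does not qualify.
Program B: score 593 < 620; DTI 44.6% > 43%; LTV 96.1% > 80%; employment 95 ≥ 6 mo → does not qualify.
Program C: score 593 < 700; DTI 44.6% > 43%; LTV 96.1% > 85%; reserves 7.1 ≥ 3 mo → does not qualify.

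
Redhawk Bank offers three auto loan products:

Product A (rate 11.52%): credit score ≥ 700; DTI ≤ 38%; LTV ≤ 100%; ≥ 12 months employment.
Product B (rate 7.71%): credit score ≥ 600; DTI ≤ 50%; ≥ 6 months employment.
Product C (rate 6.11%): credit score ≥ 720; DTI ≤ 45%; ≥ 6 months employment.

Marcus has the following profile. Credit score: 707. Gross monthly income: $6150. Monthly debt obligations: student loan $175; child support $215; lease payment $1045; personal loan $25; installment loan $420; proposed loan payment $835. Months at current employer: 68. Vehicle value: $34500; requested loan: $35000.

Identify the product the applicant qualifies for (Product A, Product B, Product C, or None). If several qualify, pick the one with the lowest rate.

Product B

Total debts = (175 + 215 + 1,045 + 25 + 420 + 835) = 2,715; DTI = 2,715/6,150 = 44.1%.
LTV = 35,000/34,500 = 101.4%.
Product A: score 707 ≥ 700; DTI 44.1% > 38%; LTV 101.4% > 100%; employment 68 ≥ 12 mo → does not qualify.
Product B: score 707 ≥ 600; DTI 44.1% ≤ 50%; employment 68 ≥ 6 mo → qualifies.
Product C: score 707 < 720; DTI 44.1% ≤ 45%; employment 68 ≥ 6 mo → does not qualify.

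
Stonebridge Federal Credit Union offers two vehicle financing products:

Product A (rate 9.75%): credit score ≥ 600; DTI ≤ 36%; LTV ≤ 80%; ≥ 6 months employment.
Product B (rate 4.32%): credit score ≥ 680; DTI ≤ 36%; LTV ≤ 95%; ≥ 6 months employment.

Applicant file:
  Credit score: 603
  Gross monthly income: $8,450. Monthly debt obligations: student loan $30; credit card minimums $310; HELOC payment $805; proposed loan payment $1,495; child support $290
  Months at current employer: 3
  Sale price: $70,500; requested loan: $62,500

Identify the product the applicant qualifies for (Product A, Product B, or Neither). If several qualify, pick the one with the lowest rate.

Neither

Total debts = (30 + 310 + 805 + 1,495 + 290) = 2,930; DTI = 2,930/8,450 = 34.7%.
LTV = 62,500/70,500 = 88.7%.
Product A: score 603 ≥ 600; DTI 34.7% ≤ 36%; LTV 88.7% > 80%; employment 3 < 6 mo → does not qualify.
Product B: score 603 < 680; DTI 34.7% ≤ 36%; LTV 88.7% ≤ 95%; employment 3 < 6 mo → does not qualify.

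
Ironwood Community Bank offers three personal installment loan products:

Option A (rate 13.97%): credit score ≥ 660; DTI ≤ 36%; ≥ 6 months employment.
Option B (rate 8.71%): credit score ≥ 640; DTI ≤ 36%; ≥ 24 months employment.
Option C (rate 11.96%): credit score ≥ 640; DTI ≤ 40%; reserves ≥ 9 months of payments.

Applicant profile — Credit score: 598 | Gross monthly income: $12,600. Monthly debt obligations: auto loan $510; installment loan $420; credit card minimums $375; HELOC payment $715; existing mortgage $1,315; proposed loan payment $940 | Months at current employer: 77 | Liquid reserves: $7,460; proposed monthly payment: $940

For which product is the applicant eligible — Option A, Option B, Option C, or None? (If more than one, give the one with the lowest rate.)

None

Total debts = (510 + 420 + 375 + 715 + 1,315 + 940) = 4,275; DTI = 4,275/12,600 = 33.9%.
Reserves = 7,460/940 = 7.9 months.
Option A: score 598 < 660; DTI 33.9% ≤ 36%; employment 77 ≥ 6 mo → does not qualify.
Option B: score 598 < 640; DTI 33.9% ≤ 36%; employment 77 ≥ 24 mo → does not qualify.
Option C: score 598 < 640; DTI 33.9% ≤ 40%; reserves 7.9 < 9 mo → does not qualify.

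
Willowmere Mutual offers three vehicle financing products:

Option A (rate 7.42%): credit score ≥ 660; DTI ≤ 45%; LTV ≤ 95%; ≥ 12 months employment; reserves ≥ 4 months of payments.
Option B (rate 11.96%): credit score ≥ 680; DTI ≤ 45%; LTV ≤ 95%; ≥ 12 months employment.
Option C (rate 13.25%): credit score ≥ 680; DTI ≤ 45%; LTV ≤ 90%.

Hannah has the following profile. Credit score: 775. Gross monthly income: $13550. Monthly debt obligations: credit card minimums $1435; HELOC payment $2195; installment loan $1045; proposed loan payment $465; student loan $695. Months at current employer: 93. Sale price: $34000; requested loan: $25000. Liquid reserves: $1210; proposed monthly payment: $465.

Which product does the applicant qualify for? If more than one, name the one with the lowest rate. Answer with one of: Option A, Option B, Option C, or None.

Total debts = (1,435 + 2,195 + 1,045 + 465 + 695) = 5,835; DTI = 5,835/13,550 = 43.1%.
LTV = 25,000/34,000 = 73.5%.
Reserves = 1,210/465 = 2.6 months.
Option A: score 775 ≥ 660; DTI 43.1% ≤ 45%; LTV 73.5% ≤ 95%; employment 93 ≥ 12 mo; reserves 2.6 < 4 mo → does not qualify.
Option B: score 775 ≥ 680; DTI 43.1% ≤ 45%; LTV 73.5% ≤ 95%; employment 93 ≥ 12 mo → qualifies.
Option C: score 775 ≥ 680; DTI 43.1% ≤ 45%; LTV 73.5% ≤ 90% → qualifies.
Qualifying: Option B, Option C. Lowest rate is 11.96% → Option B.

Option B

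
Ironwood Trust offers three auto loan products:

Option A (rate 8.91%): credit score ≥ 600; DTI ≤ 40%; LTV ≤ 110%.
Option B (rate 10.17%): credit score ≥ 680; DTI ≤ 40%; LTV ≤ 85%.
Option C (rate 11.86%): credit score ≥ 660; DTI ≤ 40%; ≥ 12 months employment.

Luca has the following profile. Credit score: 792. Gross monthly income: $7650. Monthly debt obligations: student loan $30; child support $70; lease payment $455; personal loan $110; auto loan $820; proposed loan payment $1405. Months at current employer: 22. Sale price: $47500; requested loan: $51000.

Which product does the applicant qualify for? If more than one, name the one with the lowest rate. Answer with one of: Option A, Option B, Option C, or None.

Total debts = (30 + 70 + 455 + 110 + 820 + 1,405) = 2,890; DTI = 2,890/7,650 = 37.8%.
LTV = 51,000/47,500 = 107.4%.
Option A: score 792 ≥ 600; DTI 37.8% ≤ 40%; LTV 107.4% ≤ 110% → qualifies.
Option B: score 792 ≥ 680; DTI 37.8% ≤ 40%; LTV 107.4% > 85% → does not qualify.
Option C: score 792 ≥ 660; DTI 37.8% ≤ 40%; employment 22 ≥ 12 mo → qualifies.
Qualifying: Option A, Option C. Lowest rate is 8.91% → Option A.

Option A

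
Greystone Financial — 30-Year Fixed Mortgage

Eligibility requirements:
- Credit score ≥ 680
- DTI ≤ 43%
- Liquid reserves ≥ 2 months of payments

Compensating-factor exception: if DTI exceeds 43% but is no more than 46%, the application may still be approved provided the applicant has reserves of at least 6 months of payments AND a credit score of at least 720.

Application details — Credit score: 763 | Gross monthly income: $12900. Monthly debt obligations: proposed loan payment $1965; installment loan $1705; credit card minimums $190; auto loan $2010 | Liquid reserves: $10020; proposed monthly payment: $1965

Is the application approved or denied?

Denied

Credit score 763 ≥ 680 (meets base)
Total debts = (1,965 + 1,705 + 190 + 2,010) = 5,870. DTI = 5,870/12,900 = 45.5% > 43% — standard DTI limit exceeded.
Reserves: 10,020 ÷ 1,965 = 5.1 months (meets 2-month minimum)
45.5% falls in the override range (43%–46%), so the compensating-factor test applies.
Reserves 5.1 < 6 months; credit score 763 ≥ 720.
Override conditions not both satisfied; exception does not apply.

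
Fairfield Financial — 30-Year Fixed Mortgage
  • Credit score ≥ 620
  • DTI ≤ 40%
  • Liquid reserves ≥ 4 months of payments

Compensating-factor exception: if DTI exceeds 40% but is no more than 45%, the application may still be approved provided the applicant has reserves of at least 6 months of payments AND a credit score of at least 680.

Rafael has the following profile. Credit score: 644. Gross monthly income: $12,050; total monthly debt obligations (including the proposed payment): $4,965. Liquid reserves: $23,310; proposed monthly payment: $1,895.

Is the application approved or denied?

Denied

Credit score 644 ≥ 620 (meets base)
DTI = 4,965/12,050 = 41.2% > 40% — standard DTI limit exceeded.
Reserves: 23,310 ÷ 1,895 = 12.3 months (meets 4-month minimum)
41.2% falls in the override range (40%–45%), so the compensating-factor test applies.
Reserves 12.3 ≥ 6 months; credit score 644 < 680.
Compensating-factor requirement not fully met.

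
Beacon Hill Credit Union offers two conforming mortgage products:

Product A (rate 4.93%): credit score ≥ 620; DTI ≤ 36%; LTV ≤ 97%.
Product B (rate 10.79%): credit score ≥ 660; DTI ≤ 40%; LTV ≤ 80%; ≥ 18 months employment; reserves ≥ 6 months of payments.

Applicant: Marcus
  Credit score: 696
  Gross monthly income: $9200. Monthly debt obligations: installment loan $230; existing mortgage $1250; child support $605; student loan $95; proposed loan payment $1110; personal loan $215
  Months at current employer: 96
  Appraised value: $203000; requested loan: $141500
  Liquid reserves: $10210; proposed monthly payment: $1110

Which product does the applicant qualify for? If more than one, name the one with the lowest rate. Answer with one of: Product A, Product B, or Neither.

Total debts = (230 + 1,250 + 605 + 95 + 1,110 + 215) = 3,505; DTI = 3,505/9,200 = 38.1%.
LTV = 141,500/203,000 = 69.7%.
Reserves = 10,210/1,110 = 9.2 months.
Product A: score 696 ≥ 620; DTI 38.1% > 36%; LTV 69.7% ≤ 97% → does not qualify.
Product B: score 696 ≥ 660; DTI 38.1% ≤ 40%; LTV 69.7% ≤ 80%; employment 96 ≥ 18 mo; reserves 9.2 ≥ 6 mo → qualifies.

Product B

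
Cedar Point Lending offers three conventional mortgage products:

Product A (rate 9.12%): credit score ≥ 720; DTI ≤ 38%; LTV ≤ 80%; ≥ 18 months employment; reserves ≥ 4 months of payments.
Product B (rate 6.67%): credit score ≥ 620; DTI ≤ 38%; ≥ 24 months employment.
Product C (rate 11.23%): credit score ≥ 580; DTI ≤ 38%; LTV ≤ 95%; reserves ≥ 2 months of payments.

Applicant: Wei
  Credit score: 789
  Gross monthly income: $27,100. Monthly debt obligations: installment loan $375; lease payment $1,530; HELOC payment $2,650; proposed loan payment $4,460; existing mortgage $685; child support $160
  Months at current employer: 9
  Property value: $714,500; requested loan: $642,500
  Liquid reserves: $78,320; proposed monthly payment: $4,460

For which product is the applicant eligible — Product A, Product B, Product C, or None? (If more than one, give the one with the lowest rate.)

Total debts = (375 + 1,530 + 2,650 + 4,460 + 685 + 160) = 9,860; DTI = 9,860/27,100 = 36.4%.
LTV = 642,500/714,500 = 89.9%.
Reserves = 78,320/4,460 = 17.6 months.
Product A: score 789 ≥ 720; DTI 36.4% ≤ 38%; LTV 89.9% > 80%; employment 9 < 18 mo; reserves 17.6 ≥ 4 mo → does not qualify.
Product B: score 789 ≥ 620; DTI 36.4% ≤ 38%; employment 9 < 24 mo → does not qualify.
Product C: score 789 ≥ 580; DTI 36.4% ≤ 38%; LTV 89.9% ≤ 95%; reserves 17.6 ≥ 2 mo → qualifies.

Product C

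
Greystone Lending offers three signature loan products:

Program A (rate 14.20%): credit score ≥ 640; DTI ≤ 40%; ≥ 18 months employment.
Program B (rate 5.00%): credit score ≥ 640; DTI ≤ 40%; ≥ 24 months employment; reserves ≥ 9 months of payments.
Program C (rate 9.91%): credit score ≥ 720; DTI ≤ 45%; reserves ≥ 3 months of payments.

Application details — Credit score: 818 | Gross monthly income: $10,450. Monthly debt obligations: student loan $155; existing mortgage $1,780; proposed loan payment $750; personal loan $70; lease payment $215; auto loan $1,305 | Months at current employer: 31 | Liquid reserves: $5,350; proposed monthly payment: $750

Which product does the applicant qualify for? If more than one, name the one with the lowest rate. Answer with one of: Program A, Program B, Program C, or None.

Program C

Total debts = (155 + 1,780 + 750 + 70 + 215 + 1,305) = 4,275; DTI = 4,275/10,450 = 40.9%.
Reserves = 5,350/750 = 7.1 months.
Program A: score 818 ≥ 640; DTI 40.9% > 40%; employment 31 ≥ 18 mo → does not qualify.
Program B: score 818 ≥ 640; DTI 40.9% > 40%; employment 31 ≥ 24 mo; reserves 7.1 < 9 mo → does not qualify.
Program C: score 818 ≥ 720; DTI 40.9% ≤ 45%; reserves 7.1 ≥ 3 mo → qualifies.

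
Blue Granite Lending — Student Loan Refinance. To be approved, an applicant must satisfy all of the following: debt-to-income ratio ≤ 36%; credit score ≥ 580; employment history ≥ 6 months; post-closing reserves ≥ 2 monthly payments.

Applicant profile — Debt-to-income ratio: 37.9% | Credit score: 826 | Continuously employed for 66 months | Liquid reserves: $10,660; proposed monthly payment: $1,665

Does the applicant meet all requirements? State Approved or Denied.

Denied

Debt-to-income 37.9% vs 36% cap — fail
Credit score 826 ≥ 580 (meets)
Employment 66 ≥ 6 months
Reserves: 10,660 ÷ 1,665 = 6.4 months (meets 2-month minimum)
Fails on DTI.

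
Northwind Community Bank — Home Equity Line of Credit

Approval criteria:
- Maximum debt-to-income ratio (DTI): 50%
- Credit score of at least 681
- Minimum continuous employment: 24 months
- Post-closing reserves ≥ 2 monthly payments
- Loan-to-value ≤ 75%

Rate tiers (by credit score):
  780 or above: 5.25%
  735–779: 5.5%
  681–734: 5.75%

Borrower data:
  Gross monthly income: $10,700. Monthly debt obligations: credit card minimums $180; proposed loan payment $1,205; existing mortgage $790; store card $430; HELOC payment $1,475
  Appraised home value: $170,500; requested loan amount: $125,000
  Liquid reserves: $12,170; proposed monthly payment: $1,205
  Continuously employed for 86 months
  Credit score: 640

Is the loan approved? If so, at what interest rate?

Credit score 640 < 681 (below minimum)
LTV = 125,000/170,500 = 73.3% ≤ 75%
Reserves: 12,170 ÷ 1,205 = 10.1 months (meets 2-month minimum)
Employment 86 ≥ 24 months
Total monthly debts = (180 + 1,205 + 790 + 430 + 1,475) = 4,080. DTI = 4,080/10,700 = 38.1% ≤ 50%
Not all requirements met → denied.

Denied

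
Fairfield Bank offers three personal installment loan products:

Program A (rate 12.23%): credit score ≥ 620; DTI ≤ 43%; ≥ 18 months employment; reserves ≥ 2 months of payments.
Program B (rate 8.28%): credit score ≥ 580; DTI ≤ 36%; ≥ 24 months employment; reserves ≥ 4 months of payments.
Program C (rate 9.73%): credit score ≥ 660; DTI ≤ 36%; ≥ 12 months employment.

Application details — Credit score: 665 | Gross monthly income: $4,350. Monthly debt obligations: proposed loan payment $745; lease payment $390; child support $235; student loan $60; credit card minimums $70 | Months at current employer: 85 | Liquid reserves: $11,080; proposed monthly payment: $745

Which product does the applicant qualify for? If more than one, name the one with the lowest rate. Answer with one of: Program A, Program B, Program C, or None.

Total debts = (745 + 390 + 235 + 60 + 70) = 1,500; DTI = 1,500/4,350 = 34.5%.
Reserves = 11,080/745 = 14.9 months.
Program A: score 665 ≥ 620; DTI 34.5% ≤ 43%; employment 85 ≥ 18 mo; reserves 14.9 ≥ 2 mo → qualifies.
Program B: score 665 ≥ 580; DTI 34.5% ≤ 36%; employment 85 ≥ 24 mo; reserves 14.9 ≥ 4 mo → qualifies.
Program C: score 665 ≥ 660; DTI 34.5% ≤ 36%; employment 85 ≥ 12 mo → qualifies.
Qualifying: Program A, Program B, Program C. Lowest rate is 8.28% → Program B.

Program B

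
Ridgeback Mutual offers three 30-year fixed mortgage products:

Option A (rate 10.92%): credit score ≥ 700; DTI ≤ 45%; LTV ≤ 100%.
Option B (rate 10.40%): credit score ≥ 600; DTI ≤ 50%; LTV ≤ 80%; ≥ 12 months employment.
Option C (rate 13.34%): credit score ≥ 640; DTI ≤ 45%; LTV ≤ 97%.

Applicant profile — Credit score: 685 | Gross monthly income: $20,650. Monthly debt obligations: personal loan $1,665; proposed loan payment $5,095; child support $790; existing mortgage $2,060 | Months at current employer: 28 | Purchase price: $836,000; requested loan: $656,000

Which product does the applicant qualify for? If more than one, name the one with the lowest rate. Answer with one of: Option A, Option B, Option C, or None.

Total debts = (1,665 + 5,095 + 790 + 2,060) = 9,610; DTI = 9,610/20,650 = 46.5%.
LTV = 656,000/836,000 = 78.5%.
Option A: score 685 < 700; DTI 46.5% > 45%; LTV 78.5% ≤ 100% → does not qualify.
Option B: score 685 ≥ 600; DTI 46.5% ≤ 50%; LTV 78.5% ≤ 80%; employment 28 ≥ 12 mo → qualifies.
Option C: score 685 ≥ 640; DTI 46.5% > 45%; LTV 78.5% ≤ 97% → does not qualify.

Option B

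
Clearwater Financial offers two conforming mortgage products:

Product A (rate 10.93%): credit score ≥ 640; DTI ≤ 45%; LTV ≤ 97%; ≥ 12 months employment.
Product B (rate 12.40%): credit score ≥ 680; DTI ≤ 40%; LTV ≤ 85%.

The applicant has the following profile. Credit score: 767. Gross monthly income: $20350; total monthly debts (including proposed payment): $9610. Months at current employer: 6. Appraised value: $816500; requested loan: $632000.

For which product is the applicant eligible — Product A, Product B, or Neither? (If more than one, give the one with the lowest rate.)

DTI = 9,610/20,350 = 47.2%.
LTV = 632,000/816,500 = 77.4%.
Product A: score 767 ≥ 640; DTI 47.2% > 45%; LTV 77.4% ≤ 97%; employment 6 < 12 mo → does not qualify.
Product B: score 767 ≥ 680; DTI 47.2% > 40%; LTV 77.4% ≤ 85% → does not qualify.

Neither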